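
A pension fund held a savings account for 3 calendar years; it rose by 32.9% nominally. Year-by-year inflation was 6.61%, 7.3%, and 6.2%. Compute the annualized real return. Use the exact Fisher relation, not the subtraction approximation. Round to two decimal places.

3.04%

Cumulative inflation factor: 1.0661 × 1.073 × 1.062 ≈ 1.21485.
Nominal growth factor: 1.32900. Real growth factor = 1.32900 / 1.21485 ≈ 1.09396.
Annualized: 1.09396^(1/3) − 1 ≈ 0.03039.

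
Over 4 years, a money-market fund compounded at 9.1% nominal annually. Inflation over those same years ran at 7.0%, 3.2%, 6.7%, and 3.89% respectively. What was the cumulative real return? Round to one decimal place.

15.7%

Cumulative inflation factor: 1.070 × 1.032 × 1.067 × 1.0389 ≈ 1.22406.
Nominal growth factor: 1.41677. Real growth factor = 1.41677 / 1.22406 ≈ 1.15744.
Total real return ≈ 15.7437%.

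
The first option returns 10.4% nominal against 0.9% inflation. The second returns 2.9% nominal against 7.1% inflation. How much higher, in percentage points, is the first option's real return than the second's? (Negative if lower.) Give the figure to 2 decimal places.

13.34

The first option real return: 1.104/1.009 − 1 = 9.415%.
The second real return: 1.029/1.071 − 1 = -3.922%.
Difference: 9.415 − (-3.922) = 13.337 pp.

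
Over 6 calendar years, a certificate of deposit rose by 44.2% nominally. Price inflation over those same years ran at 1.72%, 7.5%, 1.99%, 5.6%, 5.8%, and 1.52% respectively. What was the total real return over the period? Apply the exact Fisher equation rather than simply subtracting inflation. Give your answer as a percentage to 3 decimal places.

13.997%

Cumulative inflation factor: 1.0172 × 1.075 × 1.0199 × 1.056 × 1.058 × 1.0152 ≈ 1.26495.
Nominal growth factor: 1.44200. Real growth factor = 1.44200 / 1.26495 ≈ 1.13997.
Total real return ≈ 13.9965%.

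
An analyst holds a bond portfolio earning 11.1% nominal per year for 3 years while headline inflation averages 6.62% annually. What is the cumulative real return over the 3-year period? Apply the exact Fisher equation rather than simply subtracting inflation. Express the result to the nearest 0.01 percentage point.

The annual real rate is (1+11.1%)/(1+6.62%) − 1 = 4.2018%.
Compounded over 3 years: (1 + 0.042018)^3 − 1 ≈ 0.13143.

13.14%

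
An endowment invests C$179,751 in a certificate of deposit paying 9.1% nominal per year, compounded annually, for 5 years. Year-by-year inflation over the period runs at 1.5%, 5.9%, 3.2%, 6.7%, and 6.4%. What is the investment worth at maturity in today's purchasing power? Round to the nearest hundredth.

C$220,621.24

Nominal value at maturity: C$179,751 × (1 + 9.1%)^5 ≈ C$277,840.19.
Price-level factor over 5 years: 1.015 × 1.059 × 1.032 × 1.067 × 1.064 ≈ 1.2593537712.
The maturity value deflated by that factor is the answer in today's purchasing power.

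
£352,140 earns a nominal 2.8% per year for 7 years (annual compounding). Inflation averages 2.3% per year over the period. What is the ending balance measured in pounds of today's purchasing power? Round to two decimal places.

Nominal value at maturity: £352,140 × (1 + 2.8%)^7 ≈ £427,235.33.
Price-level factor over 7 years: (1 + 2.3%)^7 ≈ 1.1725447756.
The maturity value deflated by that factor is the answer in today's purchasing power.

£364,365.90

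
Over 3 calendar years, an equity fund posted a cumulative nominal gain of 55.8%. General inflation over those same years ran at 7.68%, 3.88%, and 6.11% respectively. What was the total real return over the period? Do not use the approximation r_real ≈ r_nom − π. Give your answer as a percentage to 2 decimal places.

31.26%

Cumulative inflation factor: 1.0768 × 1.0388 × 1.0611 ≈ 1.18693.
Nominal growth factor: 1.55800. Real growth factor = 1.55800 / 1.18693 ≈ 1.31264.
Total real return ≈ 31.2636%.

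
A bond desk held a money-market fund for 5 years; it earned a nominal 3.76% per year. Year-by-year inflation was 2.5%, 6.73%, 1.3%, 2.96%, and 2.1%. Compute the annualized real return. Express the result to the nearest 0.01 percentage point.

Cumulative inflation factor: 1.025 × 1.0673 × 1.013 × 1.0296 × 1.021 ≈ 1.16497.
Nominal growth factor: 1.20268. Real growth factor = 1.20268 / 1.16497 ≈ 1.03237.
Annualized: 1.03237^(1/5) − 1 ≈ 0.00639.

0.64%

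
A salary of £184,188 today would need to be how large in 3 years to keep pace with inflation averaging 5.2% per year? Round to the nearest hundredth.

Cumulative price-level factor: (1+5.2%)^3 = 1.164252608.
The nominal amount required is £184,188 scaled up by that factor.

£214,441.36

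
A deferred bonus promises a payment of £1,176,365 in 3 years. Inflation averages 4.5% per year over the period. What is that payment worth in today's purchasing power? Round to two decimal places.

£1,030,844.65

Price-level factor over 3 years: (1 + 4.5%)^3 = 1.141166125.
Purchasing power today: £1,176,365 divided by that factor.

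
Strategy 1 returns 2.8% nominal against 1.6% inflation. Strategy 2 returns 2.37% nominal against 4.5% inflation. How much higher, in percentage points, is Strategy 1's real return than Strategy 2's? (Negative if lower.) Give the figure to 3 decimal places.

Strategy 1 real return: 1.028/1.016 − 1 = 1.1811%.
Strategy 2 real return: 1.0237/1.045 − 1 = -2.0383%.
Difference: 1.1811 − (-2.0383) = 3.2194 pp.

3.219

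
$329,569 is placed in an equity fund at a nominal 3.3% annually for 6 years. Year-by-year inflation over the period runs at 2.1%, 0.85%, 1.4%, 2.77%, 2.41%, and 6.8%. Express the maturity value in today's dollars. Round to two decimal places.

Nominal value at maturity: $329,569 × (1 + 3.3%)^6 ≈ $400,449.99.
Price-level factor over 6 years: 1.021 × 1.0085 × 1.014 × 1.0277 × 1.0241 × 1.068 ≈ 1.1735985790.
Dividing the nominal maturity value by the price-level factor gives the value in today's money.

$341,215.47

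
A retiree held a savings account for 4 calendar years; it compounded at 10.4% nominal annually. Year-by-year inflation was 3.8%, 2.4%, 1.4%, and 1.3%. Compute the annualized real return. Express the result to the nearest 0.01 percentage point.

Cumulative inflation factor: 1.038 × 1.024 × 1.014 × 1.013 ≈ 1.09180.
Nominal growth factor: 1.48551. Real growth factor = 1.48551 / 1.09180 ≈ 1.36060.
Annualized: 1.36060^(1/4) − 1 ≈ 0.08002.

8.00%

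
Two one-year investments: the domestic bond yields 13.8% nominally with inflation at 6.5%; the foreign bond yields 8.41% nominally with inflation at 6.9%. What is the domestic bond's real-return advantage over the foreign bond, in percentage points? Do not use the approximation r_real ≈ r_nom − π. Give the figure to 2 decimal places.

5.44

The domestic bond real return: 1.138/1.065 − 1 = 6.854%.
The foreign bond real return: 1.0841/1.069 − 1 = 1.413%.
Difference: 6.854 − 1.413 = 5.441 pp.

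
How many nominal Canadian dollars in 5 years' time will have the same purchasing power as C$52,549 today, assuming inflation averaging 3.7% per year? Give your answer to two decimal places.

C$63,017.07

Cumulative price-level factor: (1+3.7%)^5 ≈ 1.1992059701.
Multiplying C$52,549 by the price-level factor gives the future nominal sum.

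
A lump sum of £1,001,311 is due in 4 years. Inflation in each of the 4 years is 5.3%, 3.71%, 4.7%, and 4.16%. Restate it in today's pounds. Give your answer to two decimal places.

£840,760.56

Price-level factor over 4 years: 1.053 × 1.0371 × 1.047 × 1.0416 ≈ 1.1909585822.
Purchasing power today: £1,001,311 divided by that factor.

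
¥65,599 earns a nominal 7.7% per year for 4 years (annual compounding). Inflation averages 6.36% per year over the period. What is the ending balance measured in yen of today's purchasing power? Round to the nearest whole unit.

Nominal value at maturity: ¥65,599 × (1 + 7.7%)^4 ≈ ¥88,259.
Price-level factor over 4 years: (1 + 6.36%)^4 ≈ 1.2797151595.
Dividing the nominal maturity value by the price-level factor gives the value in today's money.

¥68,968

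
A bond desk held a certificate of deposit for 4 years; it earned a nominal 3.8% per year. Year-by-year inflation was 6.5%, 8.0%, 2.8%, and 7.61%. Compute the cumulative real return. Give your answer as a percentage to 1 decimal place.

-8.8%

Cumulative inflation factor: 1.065 × 1.080 × 1.028 × 1.0761 ≈ 1.27239.
Nominal growth factor: 1.16089. Real growth factor = 1.16089 / 1.27239 ≈ 0.91237.
Total real return ≈ -8.7631%.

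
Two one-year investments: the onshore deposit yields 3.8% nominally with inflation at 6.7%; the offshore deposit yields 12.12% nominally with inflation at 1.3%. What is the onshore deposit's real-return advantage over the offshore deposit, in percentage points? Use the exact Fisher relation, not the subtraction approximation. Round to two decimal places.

-13.40

The onshore deposit real return: 1.038/1.067 − 1 = -2.718%.
The offshore deposit real return: 1.1212/1.013 − 1 = 10.681%.
Difference: -2.718 − 10.681 = -13.399 pp.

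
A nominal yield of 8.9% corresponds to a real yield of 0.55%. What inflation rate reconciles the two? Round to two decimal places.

8.30%

From (1+r_nom) = (1+r_real)(1+π), we get 1+π = (1 + 8.9%)/(1 + 0.55%) = 1.089/1.0055 ≈ 1.08304.
So π ≈ 8.3043%.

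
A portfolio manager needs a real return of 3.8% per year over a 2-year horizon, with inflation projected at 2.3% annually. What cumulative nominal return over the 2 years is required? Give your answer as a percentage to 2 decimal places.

Required annual nominal rate: (1+3.8%)(1+2.3%) − 1 = 6.1874%.
Cumulative over 2 years: (1 + 0.061874)^2 − 1 ≈ 0.12758.

12.76%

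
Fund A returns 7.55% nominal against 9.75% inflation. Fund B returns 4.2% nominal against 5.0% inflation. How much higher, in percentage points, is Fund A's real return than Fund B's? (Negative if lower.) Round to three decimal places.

-1.243

Fund A real return: 1.0755/1.0975 − 1 = -2.0046%.
Fund B real return: 1.042/1.050 − 1 = -0.7619%.
Difference: -2.0046 − (-0.7619) = -1.2427 pp.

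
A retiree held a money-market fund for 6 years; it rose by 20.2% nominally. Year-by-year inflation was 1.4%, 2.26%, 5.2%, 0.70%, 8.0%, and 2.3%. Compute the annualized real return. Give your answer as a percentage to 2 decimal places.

Cumulative inflation factor: 1.014 × 1.0226 × 1.052 × 1.0070 × 1.080 × 1.023 ≈ 1.21364.
Nominal growth factor: 1.20200. Real growth factor = 1.20200 / 1.21364 ≈ 0.99041.
Annualized: 0.99041^(1/6) − 1 ≈ -0.00160.

-0.16%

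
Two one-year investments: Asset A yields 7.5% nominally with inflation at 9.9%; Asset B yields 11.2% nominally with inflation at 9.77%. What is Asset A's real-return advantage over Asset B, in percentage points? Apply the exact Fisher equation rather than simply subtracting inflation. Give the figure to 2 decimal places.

-3.49

Asset A real return: 1.075/1.099 − 1 = -2.184%.
Asset B real return: 1.112/1.0977 − 1 = 1.303%.
Difference: -2.184 − 1.303 = -3.487 pp.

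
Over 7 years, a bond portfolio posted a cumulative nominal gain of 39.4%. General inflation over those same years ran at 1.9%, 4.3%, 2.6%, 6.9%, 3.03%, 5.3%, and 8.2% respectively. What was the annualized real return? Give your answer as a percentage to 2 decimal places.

Cumulative inflation factor: 1.019 × 1.043 × 1.026 × 1.069 × 1.0303 × 1.053 × 1.082 ≈ 1.36837.
Nominal growth factor: 1.39400. Real growth factor = 1.39400 / 1.36837 ≈ 1.01873.
Annualized: 1.01873^(1/7) − 1 ≈ 0.00265.

0.27%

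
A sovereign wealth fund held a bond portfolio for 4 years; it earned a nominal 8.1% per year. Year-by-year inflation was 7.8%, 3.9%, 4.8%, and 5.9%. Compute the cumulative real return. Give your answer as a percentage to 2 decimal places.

9.85%

Cumulative inflation factor: 1.078 × 1.039 × 1.048 × 1.059 ≈ 1.24306.
Nominal growth factor: 1.36553. Real growth factor = 1.36553 / 1.24306 ≈ 1.09853.
Total real return ≈ 9.8528%.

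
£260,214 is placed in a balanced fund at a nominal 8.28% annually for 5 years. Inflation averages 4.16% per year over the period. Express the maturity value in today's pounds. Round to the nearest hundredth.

Nominal value at maturity: £260,214 × (1 + 8.28%)^5 ≈ £387,321.76.
Price-level factor over 5 years: (1 + 4.16%)^5 ≈ 1.2260406117.
The maturity value deflated by that factor is the answer in today's purchasing power.

£315,912.67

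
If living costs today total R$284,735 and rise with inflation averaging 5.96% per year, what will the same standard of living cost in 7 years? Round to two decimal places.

Cumulative price-level factor: (1+5.96%)^7 ≈ 1.4996628991.
The nominal amount required is R$284,735 scaled up by that factor.

R$427,006.52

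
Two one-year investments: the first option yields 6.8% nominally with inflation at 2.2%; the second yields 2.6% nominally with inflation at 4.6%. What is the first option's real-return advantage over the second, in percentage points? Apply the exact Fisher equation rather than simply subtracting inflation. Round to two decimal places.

6.41

The first option real return: 1.068/1.022 − 1 = 4.501%.
The second real return: 1.026/1.046 − 1 = -1.912%.
Difference: 4.501 − (-1.912) = 6.413 pp.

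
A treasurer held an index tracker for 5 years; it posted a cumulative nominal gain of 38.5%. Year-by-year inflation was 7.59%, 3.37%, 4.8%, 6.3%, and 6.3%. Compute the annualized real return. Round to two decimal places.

1.01%

Cumulative inflation factor: 1.0759 × 1.0337 × 1.048 × 1.063 × 1.063 ≈ 1.31703.
Nominal growth factor: 1.38500. Real growth factor = 1.38500 / 1.31703 ≈ 1.05161.
Annualized: 1.05161^(1/5) − 1 ≈ 0.01012.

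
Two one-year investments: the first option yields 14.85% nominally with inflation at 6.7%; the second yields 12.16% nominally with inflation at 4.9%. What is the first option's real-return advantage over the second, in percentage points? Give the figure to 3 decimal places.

0.717

The first option real return: 1.1485/1.067 − 1 = 7.6382%.
The second real return: 1.1216/1.049 − 1 = 6.9209%.
Difference: 7.6382 − 6.9209 = 0.7173 pp.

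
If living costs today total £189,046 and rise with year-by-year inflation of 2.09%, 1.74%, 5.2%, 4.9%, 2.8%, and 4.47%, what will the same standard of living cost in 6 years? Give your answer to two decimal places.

£232,711.78

Cumulative price-level factor: 1.0209 × 1.0174 × 1.052 × 1.049 × 1.028 × 1.0447 ≈ 1.2309796530.
The nominal amount required is £189,046 scaled up by that factor.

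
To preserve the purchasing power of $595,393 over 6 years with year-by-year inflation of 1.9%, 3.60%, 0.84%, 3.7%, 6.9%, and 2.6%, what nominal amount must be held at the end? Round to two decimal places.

$720,898.83

Cumulative price-level factor: 1.019 × 1.0360 × 1.0084 × 1.037 × 1.069 × 1.026 ≈ 1.2107949441.
Multiplying $595,393 by the price-level factor gives the future nominal sum.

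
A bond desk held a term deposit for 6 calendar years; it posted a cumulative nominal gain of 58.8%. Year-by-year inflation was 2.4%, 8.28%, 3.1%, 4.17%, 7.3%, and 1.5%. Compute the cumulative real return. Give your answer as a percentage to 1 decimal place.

Cumulative inflation factor: 1.024 × 1.0828 × 1.031 × 1.0417 × 1.073 × 1.015 ≈ 1.29693.
Nominal growth factor: 1.58800. Real growth factor = 1.58800 / 1.29693 ≈ 1.22443.
Total real return ≈ 22.4433%.

22.4%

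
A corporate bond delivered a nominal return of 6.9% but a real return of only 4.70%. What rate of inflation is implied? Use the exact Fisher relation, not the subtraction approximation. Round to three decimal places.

2.101%

From (1+r_nom) = (1+r_real)(1+π), we get 1+π = (1 + 6.9%)/(1 + 4.70%) = 1.069/1.0470 ≈ 1.02101.
So π ≈ 2.1012%.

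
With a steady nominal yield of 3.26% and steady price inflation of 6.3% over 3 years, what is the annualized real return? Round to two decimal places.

-2.86%

With constant rates the annual real return is the same each year: (1+3.26%)/(1+6.3%) − 1 = -0.02860.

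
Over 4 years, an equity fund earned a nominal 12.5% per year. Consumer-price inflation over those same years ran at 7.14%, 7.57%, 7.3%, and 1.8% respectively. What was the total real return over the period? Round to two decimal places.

Cumulative inflation factor: 1.0714 × 1.0757 × 1.073 × 1.018 ≈ 1.25890.
Nominal growth factor: 1.60181. Real growth factor = 1.60181 / 1.25890 ≈ 1.27239.
Total real return ≈ 27.2389%.

27.24%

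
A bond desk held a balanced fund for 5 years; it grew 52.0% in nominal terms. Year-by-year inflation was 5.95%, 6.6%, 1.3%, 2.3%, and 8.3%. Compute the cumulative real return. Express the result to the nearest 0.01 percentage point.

19.91%

Cumulative inflation factor: 1.0595 × 1.066 × 1.013 × 1.023 × 1.083 ≈ 1.26757.
Nominal growth factor: 1.52000. Real growth factor = 1.52000 / 1.26757 ≈ 1.19915.
Total real return ≈ 19.9146%.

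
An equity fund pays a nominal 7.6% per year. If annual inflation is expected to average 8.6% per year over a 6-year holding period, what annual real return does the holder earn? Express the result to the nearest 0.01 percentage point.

With constant rates the annual real return is the same each year: (1+7.6%)/(1+8.6%) − 1 = -0.00921.

-0.92%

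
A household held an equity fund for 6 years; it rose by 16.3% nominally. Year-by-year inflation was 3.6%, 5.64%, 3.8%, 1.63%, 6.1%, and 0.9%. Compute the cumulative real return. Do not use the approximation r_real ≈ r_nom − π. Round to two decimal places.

-5.91%

Cumulative inflation factor: 1.036 × 1.0564 × 1.038 × 1.0163 × 1.061 × 1.009 ≈ 1.23599.
Nominal growth factor: 1.16300. Real growth factor = 1.16300 / 1.23599 ≈ 0.94095.
Total real return ≈ -5.9052%.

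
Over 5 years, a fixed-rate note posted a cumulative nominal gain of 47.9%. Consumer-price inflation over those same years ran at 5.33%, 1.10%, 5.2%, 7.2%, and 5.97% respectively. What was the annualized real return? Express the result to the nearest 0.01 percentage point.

Cumulative inflation factor: 1.0533 × 1.0110 × 1.052 × 1.072 × 1.0597 ≈ 1.27261.
Nominal growth factor: 1.47900. Real growth factor = 1.47900 / 1.27261 ≈ 1.16217.
Annualized: 1.16217^(1/5) − 1 ≈ 0.03051.

3.05%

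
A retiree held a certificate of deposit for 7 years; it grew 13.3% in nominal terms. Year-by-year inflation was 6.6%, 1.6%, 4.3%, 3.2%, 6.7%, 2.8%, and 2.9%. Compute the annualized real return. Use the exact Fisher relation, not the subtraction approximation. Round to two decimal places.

-2.11%

Cumulative inflation factor: 1.066 × 1.016 × 1.043 × 1.032 × 1.067 × 1.028 × 1.029 ≈ 1.31579.
Nominal growth factor: 1.13300. Real growth factor = 1.13300 / 1.31579 ≈ 0.86108.
Annualized: 0.86108^(1/7) − 1 ≈ -0.02114.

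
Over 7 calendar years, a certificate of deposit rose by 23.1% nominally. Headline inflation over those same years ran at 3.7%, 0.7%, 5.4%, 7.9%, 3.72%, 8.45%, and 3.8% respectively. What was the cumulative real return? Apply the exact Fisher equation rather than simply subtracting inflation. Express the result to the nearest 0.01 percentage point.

-11.22%

Cumulative inflation factor: 1.037 × 1.007 × 1.054 × 1.079 × 1.0372 × 1.0845 × 1.038 ≈ 1.38663.
Nominal growth factor: 1.23100. Real growth factor = 1.23100 / 1.38663 ≈ 0.88777.
Total real return ≈ -11.2234%.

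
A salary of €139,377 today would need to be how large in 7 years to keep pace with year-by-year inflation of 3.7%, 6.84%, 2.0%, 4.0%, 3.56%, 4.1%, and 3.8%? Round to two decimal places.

€183,306.30

Cumulative price-level factor: 1.037 × 1.0684 × 1.020 × 1.040 × 1.0356 × 1.041 × 1.038 ≈ 1.3151832575.
The nominal amount required is €139,377 scaled up by that factor.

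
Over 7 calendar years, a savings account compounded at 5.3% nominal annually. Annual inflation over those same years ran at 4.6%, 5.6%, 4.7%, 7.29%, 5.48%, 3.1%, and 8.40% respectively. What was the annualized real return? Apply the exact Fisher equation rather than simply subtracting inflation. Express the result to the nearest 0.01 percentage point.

Cumulative inflation factor: 1.046 × 1.056 × 1.047 × 1.0729 × 1.0548 × 1.031 × 1.0840 ≈ 1.46271.
Nominal growth factor: 1.43548. Real growth factor = 1.43548 / 1.46271 ≈ 0.98138.
Annualized: 0.98138^(1/7) − 1 ≈ -0.00268.

-0.27%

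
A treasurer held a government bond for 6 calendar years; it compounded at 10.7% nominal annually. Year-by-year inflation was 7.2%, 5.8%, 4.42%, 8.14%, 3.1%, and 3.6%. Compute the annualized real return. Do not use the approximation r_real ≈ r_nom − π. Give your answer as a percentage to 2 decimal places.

5.07%

Cumulative inflation factor: 1.072 × 1.058 × 1.0442 × 1.0814 × 1.031 × 1.036 ≈ 1.36795.
Nominal growth factor: 1.84029. Real growth factor = 1.84029 / 1.36795 ≈ 1.34529.
Annualized: 1.34529^(1/6) − 1 ≈ 0.05068.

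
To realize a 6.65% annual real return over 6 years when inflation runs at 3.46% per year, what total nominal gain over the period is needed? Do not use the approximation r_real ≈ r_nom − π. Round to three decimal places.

80.468%

Required annual nominal rate: (1+6.65%)(1+3.46%) − 1 = 10.34009%.
Cumulative over 6 years: (1 + 0.1034009)^6 − 1 ≈ 0.80468.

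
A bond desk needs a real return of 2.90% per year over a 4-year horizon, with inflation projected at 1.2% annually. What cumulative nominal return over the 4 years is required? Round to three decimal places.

Required annual nominal rate: (1+2.90%)(1+1.2%) − 1 = 4.1348%.
Cumulative over 4 years: (1 + 0.041348)^4 − 1 ≈ 0.17594.

17.594%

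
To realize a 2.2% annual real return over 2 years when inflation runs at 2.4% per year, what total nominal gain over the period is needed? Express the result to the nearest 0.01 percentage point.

Required annual nominal rate: (1+2.2%)(1+2.4%) − 1 = 4.6528%.
Cumulative over 2 years: (1 + 0.046528)^2 − 1 ≈ 0.09522.

9.52%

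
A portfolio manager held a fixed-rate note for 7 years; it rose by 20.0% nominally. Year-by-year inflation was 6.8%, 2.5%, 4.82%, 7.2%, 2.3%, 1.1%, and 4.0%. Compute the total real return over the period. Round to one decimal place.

-9.3%

Cumulative inflation factor: 1.068 × 1.025 × 1.0482 × 1.072 × 1.023 × 1.011 × 1.040 ≈ 1.32310.
Nominal growth factor: 1.20000. Real growth factor = 1.20000 / 1.32310 ≈ 0.90696.
Total real return ≈ -9.3042%.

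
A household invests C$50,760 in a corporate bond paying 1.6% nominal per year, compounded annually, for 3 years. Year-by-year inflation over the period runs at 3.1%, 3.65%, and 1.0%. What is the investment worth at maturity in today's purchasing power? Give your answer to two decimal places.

Nominal value at maturity: C$50,760 × (1 + 1.6%)^3 ≈ C$53,235.67.
Price-level factor over 3 years: 1.031 × 1.0365 × 1.010 = 1.079317815.
The maturity value deflated by that factor is the answer in today's purchasing power.

C$49,323.44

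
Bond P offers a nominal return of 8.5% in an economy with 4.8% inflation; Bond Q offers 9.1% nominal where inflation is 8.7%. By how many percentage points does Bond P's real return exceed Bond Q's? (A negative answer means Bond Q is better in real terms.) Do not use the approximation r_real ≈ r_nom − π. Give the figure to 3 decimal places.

3.163

Bond P real return: 1.085/1.048 − 1 = 3.5305%.
Bond Q real return: 1.091/1.087 − 1 = 0.3680%.
Difference: 3.5305 − 0.3680 = 3.1625 pp.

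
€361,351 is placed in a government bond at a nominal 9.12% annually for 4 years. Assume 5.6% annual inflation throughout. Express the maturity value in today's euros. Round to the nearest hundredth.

€411,994.12

Nominal value at maturity: €361,351 × (1 + 9.12%)^4 ≈ €512,326.35.
Price-level factor over 4 years: (1 + 5.6%)^4 ≈ 1.2435282985.
Dividing the nominal maturity value by the price-level factor gives the value in today's money.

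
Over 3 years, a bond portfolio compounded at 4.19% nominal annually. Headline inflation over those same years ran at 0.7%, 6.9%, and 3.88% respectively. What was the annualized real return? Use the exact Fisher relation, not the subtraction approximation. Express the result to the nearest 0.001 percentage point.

0.380%

Cumulative inflation factor: 1.007 × 1.069 × 1.0388 ≈ 1.11825.
Nominal growth factor: 1.13104. Real growth factor = 1.13104 / 1.11825 ≈ 1.01144.
Annualized: 1.01144^(1/3) − 1 ≈ 0.00380.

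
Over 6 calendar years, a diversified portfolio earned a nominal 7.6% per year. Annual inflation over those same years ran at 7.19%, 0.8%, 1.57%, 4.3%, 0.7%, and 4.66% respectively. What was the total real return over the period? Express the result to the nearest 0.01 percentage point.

28.65%

Cumulative inflation factor: 1.0719 × 1.008 × 1.0157 × 1.043 × 1.007 × 1.0466 ≈ 1.20635.
Nominal growth factor: 1.55194. Real growth factor = 1.55194 / 1.20635 ≈ 1.28647.
Total real return ≈ 28.6468%.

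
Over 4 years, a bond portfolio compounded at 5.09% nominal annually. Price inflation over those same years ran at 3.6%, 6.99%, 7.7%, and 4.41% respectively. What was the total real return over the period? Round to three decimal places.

Cumulative inflation factor: 1.036 × 1.0699 × 1.077 × 1.0441 ≈ 1.24641.
Nominal growth factor: 1.21968. Real growth factor = 1.21968 / 1.24641 ≈ 0.97855.
Total real return ≈ -2.1446%.

-2.145%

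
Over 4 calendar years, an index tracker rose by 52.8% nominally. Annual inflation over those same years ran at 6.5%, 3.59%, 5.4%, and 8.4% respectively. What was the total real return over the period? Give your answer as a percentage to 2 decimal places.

Cumulative inflation factor: 1.065 × 1.0359 × 1.054 × 1.084 ≈ 1.26048.
Nominal growth factor: 1.52800. Real growth factor = 1.52800 / 1.26048 ≈ 1.21223.
Total real return ≈ 21.2233%.

21.22%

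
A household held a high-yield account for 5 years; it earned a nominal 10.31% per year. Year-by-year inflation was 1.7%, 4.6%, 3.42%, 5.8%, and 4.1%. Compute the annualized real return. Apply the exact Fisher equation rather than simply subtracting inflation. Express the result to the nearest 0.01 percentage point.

6.15%

Cumulative inflation factor: 1.017 × 1.046 × 1.0342 × 1.058 × 1.041 ≈ 1.21170.
Nominal growth factor: 1.63333. Real growth factor = 1.63333 / 1.21170 ≈ 1.34797.
Annualized: 1.34797^(1/5) − 1 ≈ 0.06154.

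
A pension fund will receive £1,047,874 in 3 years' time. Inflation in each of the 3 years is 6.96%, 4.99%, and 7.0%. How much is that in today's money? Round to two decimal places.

£872,079.26

Price-level factor over 3 years: 1.0696 × 1.0499 × 1.070 = 1.2015811528.
Purchasing power today: £1,047,874 divided by that factor.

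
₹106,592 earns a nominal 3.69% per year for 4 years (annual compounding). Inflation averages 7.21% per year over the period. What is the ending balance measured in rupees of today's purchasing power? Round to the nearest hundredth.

₹93,267.63

Nominal value at maturity: ₹106,592 × (1 + 3.69%)^4 ≈ ₹123,217.42.
Price-level factor over 4 years: (1 + 7.21%)^4 ≈ 1.3211167049.
Dividing the nominal maturity value by the price-level factor gives the value in today's money.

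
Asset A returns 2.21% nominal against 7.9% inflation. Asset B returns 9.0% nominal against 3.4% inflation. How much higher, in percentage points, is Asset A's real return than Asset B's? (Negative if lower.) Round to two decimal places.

Asset A real return: 1.0221/1.079 − 1 = -5.273%.
Asset B real return: 1.090/1.034 − 1 = 5.416%.
Difference: -5.273 − 5.416 = -10.689 pp.

-10.69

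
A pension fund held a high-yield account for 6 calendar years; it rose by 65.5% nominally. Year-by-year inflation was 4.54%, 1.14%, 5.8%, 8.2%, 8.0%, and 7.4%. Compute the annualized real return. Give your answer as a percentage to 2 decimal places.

Cumulative inflation factor: 1.0454 × 1.0114 × 1.058 × 1.082 × 1.080 × 1.074 ≈ 1.40393.
Nominal growth factor: 1.65500. Real growth factor = 1.65500 / 1.40393 ≈ 1.17883.
Annualized: 1.17883^(1/6) − 1 ≈ 0.02780.

2.78%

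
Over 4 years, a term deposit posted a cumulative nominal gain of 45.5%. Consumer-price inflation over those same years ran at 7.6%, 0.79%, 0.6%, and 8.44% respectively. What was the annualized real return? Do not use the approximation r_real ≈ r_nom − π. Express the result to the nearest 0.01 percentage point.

Cumulative inflation factor: 1.076 × 1.0079 × 1.006 × 1.0844 ≈ 1.18309.
Nominal growth factor: 1.45500. Real growth factor = 1.45500 / 1.18309 ≈ 1.22983.
Annualized: 1.22983^(1/4) − 1 ≈ 0.05308.

5.31%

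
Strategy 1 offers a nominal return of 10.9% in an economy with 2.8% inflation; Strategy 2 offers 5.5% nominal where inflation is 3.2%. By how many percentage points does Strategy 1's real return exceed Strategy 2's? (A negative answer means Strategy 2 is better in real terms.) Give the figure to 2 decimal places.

Strategy 1 real return: 1.109/1.028 − 1 = 7.879%.
Strategy 2 real return: 1.055/1.032 − 1 = 2.229%.
Difference: 7.879 − 2.229 = 5.650 pp.

5.65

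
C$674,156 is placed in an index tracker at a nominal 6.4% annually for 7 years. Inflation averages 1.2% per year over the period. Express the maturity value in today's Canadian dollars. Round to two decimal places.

Nominal value at maturity: C$674,156 × (1 + 6.4%)^7 ≈ C$1,040,762.89.
Price-level factor over 7 years: (1 + 1.2%)^7 ≈ 1.0870852110.
The maturity value deflated by that factor is the answer in today's purchasing power.

C$957,388.51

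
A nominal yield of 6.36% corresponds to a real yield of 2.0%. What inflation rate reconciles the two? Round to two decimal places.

From (1+r_nom) = (1+r_real)(1+π), we get 1+π = (1 + 6.36%)/(1 + 2.0%) = 1.0636/1.020 ≈ 1.04275.
So π ≈ 4.2745%.

4.27%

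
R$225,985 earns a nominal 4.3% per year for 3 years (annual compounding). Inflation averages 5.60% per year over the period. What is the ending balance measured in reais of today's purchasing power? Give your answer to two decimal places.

Nominal value at maturity: R$225,985 × (1 + 4.3%)^3 ≈ R$256,408.57.
Price-level factor over 3 years: (1 + 5.60%)^3 = 1.177583616.
Dividing the nominal maturity value by the price-level factor gives the value in today's money.

R$217,741.29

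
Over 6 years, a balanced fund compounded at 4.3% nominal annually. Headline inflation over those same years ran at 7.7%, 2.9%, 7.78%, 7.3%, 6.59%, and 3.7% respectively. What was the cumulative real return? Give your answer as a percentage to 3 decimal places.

Cumulative inflation factor: 1.077 × 1.029 × 1.0778 × 1.073 × 1.0659 × 1.037 ≈ 1.41666.
Nominal growth factor: 1.28738. Real growth factor = 1.28738 / 1.41666 ≈ 0.90874.
Total real return ≈ -9.1256%.

-9.126%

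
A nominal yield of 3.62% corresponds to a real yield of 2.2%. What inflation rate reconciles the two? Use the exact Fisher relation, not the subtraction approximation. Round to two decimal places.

From (1+r_nom) = (1+r_real)(1+π), we get 1+π = (1 + 3.62%)/(1 + 2.2%) = 1.0362/1.022 ≈ 1.01389.
So π ≈ 1.3894%.

1.39%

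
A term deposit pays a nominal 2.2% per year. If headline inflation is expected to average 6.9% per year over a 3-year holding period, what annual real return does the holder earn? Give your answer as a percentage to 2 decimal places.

With constant rates the annual real return is the same each year: (1+2.2%)/(1+6.9%) − 1 = -0.04397.

-4.40%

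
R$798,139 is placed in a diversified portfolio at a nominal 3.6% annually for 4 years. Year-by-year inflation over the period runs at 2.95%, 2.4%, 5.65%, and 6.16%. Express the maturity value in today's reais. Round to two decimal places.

Nominal value at maturity: R$798,139 × (1 + 3.6%)^4 ≈ R$919,427.64.
Price-level factor over 4 years: 1.0295 × 1.024 × 1.0565 × 1.0616 ≈ 1.1823790303.
The maturity value deflated by that factor is the answer in today's purchasing power.

R$777,608.21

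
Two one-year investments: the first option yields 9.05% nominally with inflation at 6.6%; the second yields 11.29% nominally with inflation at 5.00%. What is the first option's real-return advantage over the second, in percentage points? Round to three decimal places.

-3.692

The first option real return: 1.0905/1.066 − 1 = 2.2983%.
The second real return: 1.1129/1.0500 − 1 = 5.9905%.
Difference: 2.2983 − 5.9905 = -3.6922 pp.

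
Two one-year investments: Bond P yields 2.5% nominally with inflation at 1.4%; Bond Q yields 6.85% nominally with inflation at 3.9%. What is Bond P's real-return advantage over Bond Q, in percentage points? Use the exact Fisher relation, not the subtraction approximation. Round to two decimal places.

-1.75

Bond P real return: 1.025/1.014 − 1 = 1.085%.
Bond Q real return: 1.0685/1.039 − 1 = 2.839%.
Difference: 1.085 − 2.839 = -1.754 pp.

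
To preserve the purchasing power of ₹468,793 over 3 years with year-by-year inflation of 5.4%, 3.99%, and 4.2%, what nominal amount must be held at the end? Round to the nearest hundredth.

Cumulative price-level factor: 1.054 × 1.0399 × 1.042 = 1.1420888932.
The nominal amount required is ₹468,793 scaled up by that factor.

₹535,403.28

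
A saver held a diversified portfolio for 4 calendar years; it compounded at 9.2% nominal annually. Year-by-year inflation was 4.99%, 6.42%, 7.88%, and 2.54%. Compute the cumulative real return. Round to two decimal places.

Cumulative inflation factor: 1.0499 × 1.0642 × 1.0788 × 1.0254 ≈ 1.23596.
Nominal growth factor: 1.42197. Real growth factor = 1.42197 / 1.23596 ≈ 1.15050.
Total real return ≈ 15.0496%.

15.05%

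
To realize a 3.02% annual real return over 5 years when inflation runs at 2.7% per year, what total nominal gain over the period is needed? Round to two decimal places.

32.57%

Required annual nominal rate: (1+3.02%)(1+2.7%) − 1 = 5.80154%.
Cumulative over 5 years: (1 + 0.0580154)^5 − 1 ≈ 0.32574.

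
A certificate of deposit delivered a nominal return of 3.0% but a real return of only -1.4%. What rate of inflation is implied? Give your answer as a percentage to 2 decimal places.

From (1+r_nom) = (1+r_real)(1+π), we get 1+π = (1 + 3.0%)/(1 − 1.4%) = 1.030/0.986 ≈ 1.04462.
So π ≈ 4.4625%.

4.46%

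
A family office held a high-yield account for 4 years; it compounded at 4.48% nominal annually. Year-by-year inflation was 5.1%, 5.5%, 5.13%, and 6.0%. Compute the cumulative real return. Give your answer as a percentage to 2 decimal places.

-3.56%

Cumulative inflation factor: 1.051 × 1.055 × 1.0513 × 1.060 ≈ 1.23563.
Nominal growth factor: 1.19161. Real growth factor = 1.19161 / 1.23563 ≈ 0.96437.
Total real return ≈ -3.5627%.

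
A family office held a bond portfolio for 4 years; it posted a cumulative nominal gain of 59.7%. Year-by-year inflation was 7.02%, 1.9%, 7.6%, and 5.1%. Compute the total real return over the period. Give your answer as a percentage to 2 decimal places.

29.49%

Cumulative inflation factor: 1.0702 × 1.019 × 1.076 × 1.051 ≈ 1.23326.
Nominal growth factor: 1.59700. Real growth factor = 1.59700 / 1.23326 ≈ 1.29494.
Total real return ≈ 29.4943%.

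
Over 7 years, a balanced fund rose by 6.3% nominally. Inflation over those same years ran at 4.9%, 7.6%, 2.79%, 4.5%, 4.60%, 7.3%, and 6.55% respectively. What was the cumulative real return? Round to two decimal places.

-26.68%

Cumulative inflation factor: 1.049 × 1.076 × 1.0279 × 1.045 × 1.0460 × 1.073 × 1.0655 ≈ 1.44991.
Nominal growth factor: 1.06300. Real growth factor = 1.06300 / 1.44991 ≈ 0.73315.
Total real return ≈ -26.6849%.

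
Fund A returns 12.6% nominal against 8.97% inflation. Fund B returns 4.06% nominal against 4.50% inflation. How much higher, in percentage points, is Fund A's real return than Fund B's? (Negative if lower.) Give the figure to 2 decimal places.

Fund A real return: 1.126/1.0897 − 1 = 3.331%.
Fund B real return: 1.0406/1.0450 − 1 = -0.421%.
Difference: 3.331 − (-0.421) = 3.752 pp.

3.75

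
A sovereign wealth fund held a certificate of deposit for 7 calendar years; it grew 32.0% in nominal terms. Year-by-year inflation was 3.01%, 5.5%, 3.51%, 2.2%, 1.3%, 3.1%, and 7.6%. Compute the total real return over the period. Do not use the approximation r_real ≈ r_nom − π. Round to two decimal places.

Cumulative inflation factor: 1.0301 × 1.055 × 1.0351 × 1.022 × 1.013 × 1.031 × 1.076 ≈ 1.29195.
Nominal growth factor: 1.32000. Real growth factor = 1.32000 / 1.29195 ≈ 1.02171.
Total real return ≈ 2.1712%.

2.17%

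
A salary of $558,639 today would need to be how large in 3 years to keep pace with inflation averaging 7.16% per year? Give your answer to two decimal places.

Cumulative price-level factor: (1+7.16%)^3 ≈ 1.2305467417.
The nominal amount required is $558,639 scaled up by that factor.

$687,431.40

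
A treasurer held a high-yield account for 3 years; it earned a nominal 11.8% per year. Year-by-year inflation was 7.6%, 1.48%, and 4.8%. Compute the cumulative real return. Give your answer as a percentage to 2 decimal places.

22.12%

Cumulative inflation factor: 1.076 × 1.0148 × 1.048 ≈ 1.14434.
Nominal growth factor: 1.39742. Real growth factor = 1.39742 / 1.14434 ≈ 1.22116.
Total real return ≈ 22.1157%.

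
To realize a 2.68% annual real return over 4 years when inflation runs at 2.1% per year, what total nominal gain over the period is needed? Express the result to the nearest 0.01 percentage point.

Required annual nominal rate: (1+2.68%)(1+2.1%) − 1 = 4.83628%.
Cumulative over 4 years: (1 + 0.0483628)^4 − 1 ≈ 0.20794.

20.79%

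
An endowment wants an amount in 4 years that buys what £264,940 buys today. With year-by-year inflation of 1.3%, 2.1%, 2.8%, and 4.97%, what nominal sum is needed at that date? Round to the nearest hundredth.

£295,692.99

Cumulative price-level factor: 1.013 × 1.021 × 1.028 × 1.0497 ≈ 1.1160753064.
Multiplying £264,940 by the price-level factor gives the future nominal sum.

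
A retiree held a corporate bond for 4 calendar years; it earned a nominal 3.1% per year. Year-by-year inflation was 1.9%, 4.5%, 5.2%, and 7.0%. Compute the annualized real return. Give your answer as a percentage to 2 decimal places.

Cumulative inflation factor: 1.019 × 1.045 × 1.052 × 1.070 ≈ 1.19864.
Nominal growth factor: 1.12989. Real growth factor = 1.12989 / 1.19864 ≈ 0.94264.
Annualized: 0.94264^(1/4) − 1 ≈ -0.01466.

-1.47%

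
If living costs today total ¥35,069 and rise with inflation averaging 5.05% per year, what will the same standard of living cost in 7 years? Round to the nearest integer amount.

¥49,510

Cumulative price-level factor: (1+5.05%)^7 ≈ 1.4117974632.
The nominal amount required is ¥35,069 scaled up by that factor.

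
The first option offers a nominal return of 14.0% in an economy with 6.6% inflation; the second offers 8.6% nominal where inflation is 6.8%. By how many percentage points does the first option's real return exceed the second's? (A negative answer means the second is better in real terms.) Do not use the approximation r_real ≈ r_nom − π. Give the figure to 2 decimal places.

The first option real return: 1.140/1.066 − 1 = 6.942%.
The second real return: 1.086/1.068 − 1 = 1.685%.
Difference: 6.942 − 1.685 = 5.257 pp.

5.26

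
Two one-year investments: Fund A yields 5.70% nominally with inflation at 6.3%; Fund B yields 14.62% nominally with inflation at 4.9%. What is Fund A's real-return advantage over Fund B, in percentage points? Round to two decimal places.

-9.83

Fund A real return: 1.0570/1.063 − 1 = -0.564%.
Fund B real return: 1.1462/1.049 − 1 = 9.266%.
Difference: -0.564 − 9.266 = -9.830 pp.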